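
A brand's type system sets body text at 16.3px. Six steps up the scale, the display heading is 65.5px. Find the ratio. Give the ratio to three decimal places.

r⁶ = 65.5 / 16.3, so r = (65.5/16.3)^(1/6).
r = 4.0184^(1/6) ≈ 1.2609

1.261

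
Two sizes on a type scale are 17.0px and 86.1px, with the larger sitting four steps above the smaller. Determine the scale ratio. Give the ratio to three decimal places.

r⁴ = 86.1 / 17.0, so r = (86.1/17.0)^(1/4).
r = 5.0647^(1/4) ≈ 1.5002

1.500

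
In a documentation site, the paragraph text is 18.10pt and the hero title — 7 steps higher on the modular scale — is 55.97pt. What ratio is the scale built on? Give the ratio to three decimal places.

The ratio satisfies 18.10 × r⁷ = 55.97, so r = (55.97 / 18.10)^(1/7).
r = 3.0923^(1/7) ≈ 1.1750

1.175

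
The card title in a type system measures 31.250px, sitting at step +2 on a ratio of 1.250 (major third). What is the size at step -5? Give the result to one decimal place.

6.6px

31.250 ÷ 1.250⁷ = 31.250 ÷ 4.76837 ≈ 6.554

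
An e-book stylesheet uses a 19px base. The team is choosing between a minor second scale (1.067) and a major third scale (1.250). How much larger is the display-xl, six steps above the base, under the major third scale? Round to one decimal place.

44.4px

Minor second: 19.0 × 1.067⁶ = 28.038px
Major third: 19.0 × 1.250⁶ = 72.479px
Difference: 72.479 − 28.038 = 44.441px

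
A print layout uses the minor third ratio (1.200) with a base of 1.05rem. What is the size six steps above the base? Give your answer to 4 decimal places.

A modular type scale is a geometric sequence: sizeₙ = base × rⁿ.
1.05 × 1.200⁶ = 1.05 × 2.98598 ≈ 3.1353

3.1353rem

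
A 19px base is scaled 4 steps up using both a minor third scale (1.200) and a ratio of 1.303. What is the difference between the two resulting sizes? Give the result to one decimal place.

15.4px

Minor third: 19.0 × 1.200⁴ = 39.398px
At 1.303: 19.0 × 1.303⁴ = 54.769px
Difference: 54.769 − 39.398 = 15.371px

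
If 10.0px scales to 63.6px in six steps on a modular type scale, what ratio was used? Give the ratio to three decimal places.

1.361

The ratio satisfies 10.0 × r⁶ = 63.6, so r = (63.6 / 10.0)^(1/6).
r = 6.3600^(1/6) ≈ 1.3612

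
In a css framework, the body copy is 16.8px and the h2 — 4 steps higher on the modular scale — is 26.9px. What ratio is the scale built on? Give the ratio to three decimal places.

r⁴ = 26.9 / 16.8, so r = (26.9/16.8)^(1/4).
r = 1.6012^(1/4) ≈ 1.1249

1.125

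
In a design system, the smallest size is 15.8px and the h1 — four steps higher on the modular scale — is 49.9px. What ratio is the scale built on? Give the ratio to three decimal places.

1.333

r⁴ = 49.9 / 15.8, so r = (49.9/15.8)^(1/4).
r = 3.1582^(1/4) ≈ 1.3331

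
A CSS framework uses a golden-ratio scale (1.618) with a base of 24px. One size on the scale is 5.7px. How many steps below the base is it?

3

1.618ⁿ = 24 / 5.7 = 4.2105
n = ln(4.2105) / ln(1.618) = 1.4376 / 0.4812 ≈ 2.99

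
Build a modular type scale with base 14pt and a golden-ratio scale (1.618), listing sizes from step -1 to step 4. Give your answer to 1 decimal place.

8.7pt, 14.0pt, 22.7pt, 36.7pt, 59.3pt, 95.9pt

Step -1: 14.0 ÷ 1.618 = 8.7
Step 0: 14pt
Step 1: 14.0 × 1.618 = 22.7
Step 2: 14.0 × 1.618² = 36.7
Step 3: 14.0 × 1.618³ = 59.3
Step 4: 14.0 × 1.618⁴ = 95.9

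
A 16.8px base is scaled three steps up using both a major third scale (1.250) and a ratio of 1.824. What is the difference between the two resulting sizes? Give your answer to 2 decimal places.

Major third: 16.8 × 1.250³ = 32.8125px
At 1.824: 16.8 × 1.824³ = 101.9492px
Difference: 101.9492 − 32.8125 = 69.1367px

69.14px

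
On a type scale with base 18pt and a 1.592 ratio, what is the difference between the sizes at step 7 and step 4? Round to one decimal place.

Step 4: 18.0 × 1.592⁴ = 115.623pt
Step 7: 18.0 × 1.592⁷ = 466.524pt
Difference: 466.524 − 115.623 = 350.901pt

350.9pt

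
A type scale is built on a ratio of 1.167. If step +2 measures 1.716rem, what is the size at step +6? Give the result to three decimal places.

3.183rem

The gap is 6 − (2) = 4 steps, so the factor is 1.167^4.
1.716 × 1.167⁴ = 1.716 × 1.85474 ≈ 3.183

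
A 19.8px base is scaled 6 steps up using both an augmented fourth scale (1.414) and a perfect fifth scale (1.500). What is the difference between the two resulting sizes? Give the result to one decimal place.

Augmented fourth: 19.8 × 1.414⁶ = 158.257px
Perfect fifth: 19.8 × 1.500⁶ = 225.534px
Difference: 225.534 − 158.257 = 67.277px

67.3px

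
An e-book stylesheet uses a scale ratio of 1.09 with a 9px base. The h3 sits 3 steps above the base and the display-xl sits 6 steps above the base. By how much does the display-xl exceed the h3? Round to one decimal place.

Step 3: 9.0 × 1.09³ = 11.655px
Step 6: 9.0 × 1.09⁶ = 15.094px
Difference: 15.094 − 11.655 = 3.439px

3.4px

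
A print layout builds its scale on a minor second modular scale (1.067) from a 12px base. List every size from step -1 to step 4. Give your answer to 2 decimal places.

Step -1: 12.0 ÷ 1.067 = 11.25
Step 0: 12px
Step 1: 12.0 × 1.067 = 12.80
Step 2: 12.0 × 1.067² = 13.66
Step 3: 12.0 × 1.067³ = 14.58
Step 4: 12.0 × 1.067⁴ = 15.55

11.25px, 12.00px, 12.80px, 13.66px, 14.58px, 15.55px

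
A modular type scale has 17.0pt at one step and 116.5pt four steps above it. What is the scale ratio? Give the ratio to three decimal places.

The ratio satisfies 17.0 × r⁴ = 116.5, so r = (116.5 / 17.0)^(1/4).
r = 6.8529^(1/4) ≈ 1.6180

1.618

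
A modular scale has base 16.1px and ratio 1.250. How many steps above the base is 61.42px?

1.250ⁿ = 61.42 / 16.1 = 3.8149
n = ln(3.8149) / ln(1.250) = 1.3389 / 0.2231 ≈ 6.00

6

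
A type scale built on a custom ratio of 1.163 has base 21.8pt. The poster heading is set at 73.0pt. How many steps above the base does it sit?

8

1.163ⁿ = 73.0 / 21.8 = 3.3486
n = ln(3.3486) / ln(1.163) = 1.2085 / 0.1510 ≈ 8.00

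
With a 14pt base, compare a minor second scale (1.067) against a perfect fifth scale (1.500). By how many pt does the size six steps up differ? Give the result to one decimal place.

138.8pt

Minor second: 14.0 × 1.067⁶ = 20.659pt
Perfect fifth: 14.0 × 1.500⁶ = 159.469pt
Difference: 159.469 − 20.659 = 138.810pt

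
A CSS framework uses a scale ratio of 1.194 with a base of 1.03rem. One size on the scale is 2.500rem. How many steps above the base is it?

5

1.194ⁿ = 2.500 / 1.03 = 2.4272
n = ln(2.4272) / ln(1.194) = 0.8867 / 0.1773 ≈ 5.00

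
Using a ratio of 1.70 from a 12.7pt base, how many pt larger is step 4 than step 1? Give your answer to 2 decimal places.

Step 1: 12.7 × 1.70 = 21.5900pt
Step 4: 12.7 × 1.70⁴ = 106.0717pt
Difference: 106.0717 − 21.5900 = 84.4817pt

84.48pt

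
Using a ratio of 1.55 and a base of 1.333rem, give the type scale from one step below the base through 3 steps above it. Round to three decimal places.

0.860rem, 1.333rem, 2.066rem, 3.203rem, 4.964rem

Step -1: 1.333 ÷ 1.55 = 0.860
Step 0: 1.333rem
Step 1: 1.333 × 1.55 = 2.066
Step 2: 1.333 × 1.55² = 3.203
Step 3: 1.333 × 1.55³ = 4.964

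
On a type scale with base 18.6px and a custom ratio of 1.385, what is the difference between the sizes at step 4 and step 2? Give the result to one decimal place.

32.8px

Step 2: 18.6 × 1.385² = 35.679px
Step 4: 18.6 × 1.385⁴ = 68.440px
Difference: 68.440 − 35.679 = 32.761px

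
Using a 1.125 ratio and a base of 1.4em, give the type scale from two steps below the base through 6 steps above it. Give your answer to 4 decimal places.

1.1062em, 1.2444em, 1.4000em, 1.5750em, 1.7719em, 1.9934em, 2.2425em, 2.5228em, 2.8382em

Step -2: 1.4 ÷ 1.125² = 1.1062
Step -1: 1.4 ÷ 1.125 = 1.2444
Step 0: 1.4em
Step 1: 1.4 × 1.125 = 1.5750
Step 2: 1.4 × 1.125² = 1.7719
Step 3: 1.4 × 1.125³ = 1.9934
Step 4: 1.4 × 1.125⁴ = 2.2425
Step 5: 1.4 × 1.125⁵ = 2.5228
Step 6: 1.4 × 1.125⁶ = 2.8382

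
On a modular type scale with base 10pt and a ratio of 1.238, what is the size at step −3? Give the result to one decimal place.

5.3pt

Every step multiplies by the scale ratio.
10.0 ÷ 1.238³ = 10.0 ÷ 1.89741 ≈ 5.27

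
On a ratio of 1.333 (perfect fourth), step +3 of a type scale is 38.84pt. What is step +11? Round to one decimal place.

The gap is 11 − (3) = 8 steps, so the factor is 1.333^8.
38.84 × 1.333⁸ = 38.84 × 9.96876 ≈ 387.187

387.2pt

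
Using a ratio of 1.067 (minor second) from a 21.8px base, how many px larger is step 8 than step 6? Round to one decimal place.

Step 6: 21.8 × 1.067⁶ = 32.169px
Step 8: 21.8 × 1.067⁸ = 36.625px
Difference: 36.625 − 32.169 = 4.456px

4.5px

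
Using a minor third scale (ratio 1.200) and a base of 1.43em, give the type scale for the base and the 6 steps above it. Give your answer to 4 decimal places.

Step 0: 1.43em
Step 1: 1.43 × 1.200 = 1.7160
Step 2: 1.43 × 1.200² = 2.0592
Step 3: 1.43 × 1.200³ = 2.4710
Step 4: 1.43 × 1.200⁴ = 2.9652
Step 5: 1.43 × 1.200⁵ = 3.5583
Step 6: 1.43 × 1.200⁶ = 4.2700

1.4300em, 1.7160em, 2.0592em, 2.4710em, 2.9652em, 3.5583em, 4.2700em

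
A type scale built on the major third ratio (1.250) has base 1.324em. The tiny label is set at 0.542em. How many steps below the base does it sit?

4

1.250ⁿ = 1.324 / 0.542 = 2.4428
n = ln(2.4428) / ln(1.250) = 0.8931 / 0.2231 ≈ 4.00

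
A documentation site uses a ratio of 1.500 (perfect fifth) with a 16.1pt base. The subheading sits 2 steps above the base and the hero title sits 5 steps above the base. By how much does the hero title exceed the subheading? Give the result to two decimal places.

Step 2: 16.1 × 1.500² = 36.2250pt
Step 5: 16.1 × 1.500⁵ = 122.2594pt
Difference: 122.2594 − 36.2250 = 86.0344pt

86.03pt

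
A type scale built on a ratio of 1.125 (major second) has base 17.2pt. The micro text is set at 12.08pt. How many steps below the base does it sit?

3

1.125ⁿ = 17.2 / 12.08 = 1.4238
n = ln(1.4238) / ln(1.125) = 0.3534 / 0.1178 ≈ 3.00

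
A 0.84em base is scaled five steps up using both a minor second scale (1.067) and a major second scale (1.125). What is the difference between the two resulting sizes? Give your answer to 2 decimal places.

Minor second: 0.84 × 1.067⁵ = 1.1617em
Major second: 0.84 × 1.125⁵ = 1.5137em
Difference: 1.5137 − 1.1617 = 0.3520em

0.35em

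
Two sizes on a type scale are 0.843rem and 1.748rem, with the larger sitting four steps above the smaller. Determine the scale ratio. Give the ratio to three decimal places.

1.200

The ratio satisfies 0.843 × r⁴ = 1.748, so r = (1.748 / 0.843)^(1/4).
r = 2.0735^(1/4) ≈ 1.2000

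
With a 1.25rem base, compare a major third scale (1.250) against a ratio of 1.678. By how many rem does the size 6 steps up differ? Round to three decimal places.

Major third: 1.25 × 1.250⁶ = 4.76837rem
At 1.678: 1.25 × 1.678⁶ = 27.90370rem
Difference: 27.90370 − 4.76837 = 23.13533rem

23.135rem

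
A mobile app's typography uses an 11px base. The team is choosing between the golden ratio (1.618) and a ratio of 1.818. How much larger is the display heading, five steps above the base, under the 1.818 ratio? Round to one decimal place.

96.5px

Golden ratio: 11.0 × 1.618⁵ = 121.979px
At 1.818: 11.0 × 1.818⁵ = 218.455px
Difference: 218.455 − 121.979 = 96.476px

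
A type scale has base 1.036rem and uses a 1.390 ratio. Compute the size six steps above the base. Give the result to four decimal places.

7.4722rem

1.036 × 1.390⁶ = 1.036 × 7.21255 ≈ 7.4722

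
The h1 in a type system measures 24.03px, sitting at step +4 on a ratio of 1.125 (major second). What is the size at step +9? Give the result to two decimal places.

43.30px

The gap is 9 − (4) = 5 steps, so the factor is 1.125^5.
24.03 × 1.125⁵ = 24.03 × 1.80203 ≈ 43.303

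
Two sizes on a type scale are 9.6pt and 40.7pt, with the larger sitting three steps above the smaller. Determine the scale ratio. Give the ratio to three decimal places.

1.618

The ratio satisfies 9.6 × r³ = 40.7, so r = (40.7 / 9.6)^(1/3).
r = 4.2396^(1/3) ≈ 1.6185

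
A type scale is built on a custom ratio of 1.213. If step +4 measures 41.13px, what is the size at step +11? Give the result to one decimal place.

158.9px

41.13 × 1.213⁷ = 41.13 × 3.86390 ≈ 158.922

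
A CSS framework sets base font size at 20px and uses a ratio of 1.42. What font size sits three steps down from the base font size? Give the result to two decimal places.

20.0 ÷ 1.42³ = 20.0 ÷ 2.86329 ≈ 6.98

6.98px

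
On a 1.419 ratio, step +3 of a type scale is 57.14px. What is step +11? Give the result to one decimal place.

The gap is 11 − (3) = 8 steps, so the factor is 1.419^8.
57.14 × 1.419⁸ = 57.14 × 16.43839 ≈ 939.289

939.3px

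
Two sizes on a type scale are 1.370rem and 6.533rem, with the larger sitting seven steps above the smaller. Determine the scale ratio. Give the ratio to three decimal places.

1.250

The ratio satisfies 1.370 × r⁷ = 6.533, so r = (6.533 / 1.370)^(1/7).
r = 4.7686^(1/7) ≈ 1.2500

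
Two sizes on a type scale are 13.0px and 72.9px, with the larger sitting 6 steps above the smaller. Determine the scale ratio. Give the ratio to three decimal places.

The ratio satisfies 13.0 × r⁶ = 72.9, so r = (72.9 / 13.0)^(1/6).
r = 5.6077^(1/6) ≈ 1.3329

1.333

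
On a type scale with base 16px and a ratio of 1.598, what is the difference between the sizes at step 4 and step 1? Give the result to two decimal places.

Step 1: 16.0 × 1.598 = 25.5680px
Step 4: 16.0 × 1.598⁴ = 104.3343px
Difference: 104.3343 − 25.5680 = 78.7663px

78.77px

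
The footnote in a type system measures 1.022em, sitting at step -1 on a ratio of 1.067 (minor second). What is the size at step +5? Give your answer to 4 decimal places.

1.5081em

1.022 × 1.067⁶ = 1.022 × 1.47566 ≈ 1.5081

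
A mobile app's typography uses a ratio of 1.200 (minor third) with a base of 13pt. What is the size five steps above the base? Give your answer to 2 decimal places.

Each step on a modular scale multiplies by the ratio, so the size n steps from the base is base × ratioⁿ.
13.0 × 1.200⁵ = 13.0 × 2.48832 ≈ 32.35

32.35pt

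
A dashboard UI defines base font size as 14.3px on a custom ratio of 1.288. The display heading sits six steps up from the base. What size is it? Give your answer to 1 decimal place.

65.3px

Each step on a modular scale multiplies by the ratio, so the size n steps from the base is base × ratioⁿ.
14.3 × 1.288⁶ = 14.3 × 4.56557 ≈ 65.29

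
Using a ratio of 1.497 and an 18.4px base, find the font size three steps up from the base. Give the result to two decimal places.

Each step on a modular scale multiplies by the ratio, so the size n steps from the base is base × ratioⁿ.
18.4 × 1.497³ = 18.4 × 3.35479 ≈ 61.73

61.73px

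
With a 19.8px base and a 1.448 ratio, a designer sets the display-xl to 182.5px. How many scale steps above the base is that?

1.448ⁿ = 182.5 / 19.8 = 9.2172
n = ln(9.2172) / ln(1.448) = 2.2211 / 0.3702 ≈ 6.00

6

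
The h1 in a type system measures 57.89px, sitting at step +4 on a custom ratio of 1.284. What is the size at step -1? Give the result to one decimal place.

Moving from step +4 to step -1 is 5 steps down, so divide by r⁵.
57.89 ÷ 1.284⁵ = 57.89 ÷ 3.49000 ≈ 16.587

16.6px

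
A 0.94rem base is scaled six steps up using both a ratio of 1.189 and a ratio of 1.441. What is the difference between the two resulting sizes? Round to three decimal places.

At 1.189: 0.94 × 1.189⁶ = 2.65594rem
At 1.441: 0.94 × 1.441⁶ = 8.41612rem
Difference: 8.41612 − 2.65594 = 5.76018rem

5.760rem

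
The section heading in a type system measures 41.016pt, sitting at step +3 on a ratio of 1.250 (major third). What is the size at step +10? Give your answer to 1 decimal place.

195.6pt

41.016 × 1.250⁷ = 41.016 × 4.76837 ≈ 195.580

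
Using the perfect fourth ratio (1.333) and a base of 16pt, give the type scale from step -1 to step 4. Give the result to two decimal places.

Step -1: 16.0 ÷ 1.333 = 12.00
Step 0: 16pt
Step 1: 16.0 × 1.333 = 21.33
Step 2: 16.0 × 1.333² = 28.43
Step 3: 16.0 × 1.333³ = 37.90
Step 4: 16.0 × 1.333⁴ = 50.52

12.00pt, 16.00pt, 21.33pt, 28.43pt, 37.90pt, 50.52pt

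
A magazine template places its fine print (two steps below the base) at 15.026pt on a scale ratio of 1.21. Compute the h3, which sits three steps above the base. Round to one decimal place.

The gap is 3 − (-2) = 5 steps, so the factor is 1.21^5.
15.026 × 1.21⁵ = 15.026 × 2.59374 ≈ 38.974

39.0pt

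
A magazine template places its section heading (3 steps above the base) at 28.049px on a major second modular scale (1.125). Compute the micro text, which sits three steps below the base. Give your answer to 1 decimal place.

13.8px

28.049 ÷ 1.125⁶ = 28.049 ÷ 2.02729 ≈ 13.836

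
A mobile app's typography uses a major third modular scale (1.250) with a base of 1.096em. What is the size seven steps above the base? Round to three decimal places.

5.226em

A modular type scale is a geometric sequence: sizeₙ = base × rⁿ.
1.096 × 1.250⁷ = 1.096 × 4.76837 ≈ 5.226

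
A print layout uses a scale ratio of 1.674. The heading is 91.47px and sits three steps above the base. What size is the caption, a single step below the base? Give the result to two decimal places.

11.65px

91.47 ÷ 1.674⁴ = 91.47 ÷ 7.85275 ≈ 11.648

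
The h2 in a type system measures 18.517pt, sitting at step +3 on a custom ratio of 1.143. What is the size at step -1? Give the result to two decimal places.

10.85pt

Moving from step +3 to step -1 is 4 steps down, so divide by r⁴.
18.517 ÷ 1.143⁴ = 18.517 ÷ 1.70681 ≈ 10.849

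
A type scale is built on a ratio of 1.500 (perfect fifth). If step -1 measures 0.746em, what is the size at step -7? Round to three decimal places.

The gap is -7 − (-1) = -6 steps, so the factor is 1.500^-6.
0.746 ÷ 1.500⁶ = 0.746 ÷ 11.39062 ≈ 0.065

0.065em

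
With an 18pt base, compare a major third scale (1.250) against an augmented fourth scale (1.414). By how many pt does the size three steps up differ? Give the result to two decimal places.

Major third: 18.0 × 1.250³ = 35.1562pt
Augmented fourth: 18.0 × 1.414³ = 50.8886pt
Difference: 50.8886 − 35.1562 = 15.7324pt

15.73pt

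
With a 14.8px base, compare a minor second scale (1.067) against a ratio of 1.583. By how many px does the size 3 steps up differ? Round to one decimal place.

Minor second: 14.8 × 1.067³ = 17.979px
At 1.583: 14.8 × 1.583³ = 58.709px
Difference: 58.709 − 17.979 = 40.730px

40.7px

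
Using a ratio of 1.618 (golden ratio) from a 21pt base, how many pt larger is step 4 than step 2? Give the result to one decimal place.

Step 2: 21.0 × 1.618² = 54.976pt
Step 4: 21.0 × 1.618⁴ = 143.924pt
Difference: 143.924 − 54.976 = 88.948pt

88.9pt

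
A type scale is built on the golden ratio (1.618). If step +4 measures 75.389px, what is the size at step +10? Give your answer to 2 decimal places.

1352.63px

75.389 × 1.618⁶ = 75.389 × 17.94201 ≈ 1352.630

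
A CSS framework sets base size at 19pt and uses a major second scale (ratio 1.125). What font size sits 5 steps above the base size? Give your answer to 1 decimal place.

34.2pt

Every step multiplies by the scale ratio.
19.0 × 1.125⁵ = 19.0 × 1.80203 ≈ 34.24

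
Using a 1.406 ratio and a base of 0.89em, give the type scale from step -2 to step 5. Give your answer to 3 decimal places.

0.450em, 0.633em, 0.890em, 1.251em, 1.759em, 2.474em, 3.478em, 4.890em

Step -2: 0.89 ÷ 1.406² = 0.450
Step -1: 0.89 ÷ 1.406 = 0.633
Step 0: 0.89em
Step 1: 0.89 × 1.406 = 1.251
Step 2: 0.89 × 1.406² = 1.759
Step 3: 0.89 × 1.406³ = 2.474
Step 4: 0.89 × 1.406⁴ = 3.478
Step 5: 0.89 × 1.406⁵ = 4.890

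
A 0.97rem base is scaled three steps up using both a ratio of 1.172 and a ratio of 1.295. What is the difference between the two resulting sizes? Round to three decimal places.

0.545rem

At 1.172: 0.97 × 1.172³ = 1.56155rem
At 1.295: 0.97 × 1.295³ = 2.10659rem
Difference: 2.10659 − 1.56155 = 0.54504rem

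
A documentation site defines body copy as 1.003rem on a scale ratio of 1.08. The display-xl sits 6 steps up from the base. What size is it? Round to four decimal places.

1.5916rem

1.003 × 1.08⁶ = 1.003 × 1.58687 ≈ 1.5916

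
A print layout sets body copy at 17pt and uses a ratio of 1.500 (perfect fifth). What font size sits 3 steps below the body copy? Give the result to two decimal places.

A modular type scale is a geometric sequence: sizeₙ = base × rⁿ.
17.0 ÷ 1.500³ = 17.0 ÷ 3.37500 ≈ 5.04

5.04pt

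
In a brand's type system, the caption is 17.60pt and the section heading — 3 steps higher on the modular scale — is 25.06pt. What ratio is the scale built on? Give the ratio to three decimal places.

1.125

r³ = 25.06 / 17.60, so r = (25.06/17.60)^(1/3).
r = 1.4239^(1/3) ≈ 1.1250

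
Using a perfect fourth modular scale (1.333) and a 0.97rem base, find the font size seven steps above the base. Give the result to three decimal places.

7.254rem

Each step on a modular scale multiplies by the ratio, so the size n steps from the base is base × ratioⁿ.
0.97 × 1.333⁷ = 0.97 × 7.47844 ≈ 7.254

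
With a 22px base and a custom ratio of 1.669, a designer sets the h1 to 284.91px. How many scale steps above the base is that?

1.669ⁿ = 284.91 / 22 = 12.9505
n = ln(12.9505) / ln(1.669) = 2.5611 / 0.5122 ≈ 5.00

5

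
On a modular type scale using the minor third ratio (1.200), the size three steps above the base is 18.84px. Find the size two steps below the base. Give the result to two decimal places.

The gap is -2 − (3) = -5 steps, so the factor is 1.200^-5.
18.84 ÷ 1.200⁵ = 18.84 ÷ 2.48832 ≈ 7.571

7.57px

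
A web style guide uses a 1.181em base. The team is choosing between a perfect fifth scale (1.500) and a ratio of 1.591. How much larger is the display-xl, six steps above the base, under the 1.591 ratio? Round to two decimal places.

5.70em

Perfect fifth: 1.181 × 1.500⁶ = 13.4523em
At 1.591: 1.181 × 1.591⁶ = 19.1545em
Difference: 19.1545 − 13.4523 = 5.7022em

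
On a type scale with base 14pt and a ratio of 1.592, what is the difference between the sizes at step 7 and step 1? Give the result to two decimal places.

340.56pt

Step 1: 14.0 × 1.592 = 22.2880pt
Step 7: 14.0 × 1.592⁷ = 362.8520pt
Difference: 362.8520 − 22.2880 = 340.5640pt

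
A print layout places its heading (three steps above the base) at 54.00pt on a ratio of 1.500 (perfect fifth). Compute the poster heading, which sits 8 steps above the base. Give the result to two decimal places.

410.06pt

54.00 × 1.500⁵ = 54.00 × 7.59375 ≈ 410.062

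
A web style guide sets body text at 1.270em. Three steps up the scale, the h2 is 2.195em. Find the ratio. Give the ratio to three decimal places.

r³ = 2.195 / 1.270, so r = (2.195/1.270)^(1/3).
r = 1.7283^(1/3) ≈ 1.2001

1.200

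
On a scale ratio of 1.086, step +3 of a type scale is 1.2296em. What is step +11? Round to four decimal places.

1.2296 × 1.086⁸ = 1.2296 × 1.93481 ≈ 2.3790

2.3790em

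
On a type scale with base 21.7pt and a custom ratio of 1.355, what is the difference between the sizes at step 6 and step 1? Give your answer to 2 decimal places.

Step 1: 21.7 × 1.355 = 29.4035pt
Step 6: 21.7 × 1.355⁶ = 134.3060pt
Difference: 134.3060 − 29.4035 = 104.9025pt

104.90pt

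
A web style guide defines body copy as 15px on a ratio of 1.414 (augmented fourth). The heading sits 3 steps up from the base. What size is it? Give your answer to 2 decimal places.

42.41px

Each step on a modular scale multiplies by the ratio, so the size n steps from the base is base × ratioⁿ.
15.0 × 1.414³ = 15.0 × 2.82715 ≈ 42.41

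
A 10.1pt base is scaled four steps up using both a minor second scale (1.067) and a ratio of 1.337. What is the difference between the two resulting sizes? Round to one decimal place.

Minor second: 10.1 × 1.067⁴ = 13.091pt
At 1.337: 10.1 × 1.337⁴ = 32.274pt
Difference: 32.274 − 13.091 = 19.183pt

19.2pt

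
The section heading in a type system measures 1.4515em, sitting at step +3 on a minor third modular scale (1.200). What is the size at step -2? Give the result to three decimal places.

0.583em

1.4515 ÷ 1.200⁵ = 1.4515 ÷ 2.48832 ≈ 0.583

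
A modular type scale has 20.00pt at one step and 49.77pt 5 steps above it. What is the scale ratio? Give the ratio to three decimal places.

1.200

The ratio satisfies 20.00 × r⁵ = 49.77, so r = (49.77 / 20.00)^(1/5).
r = 2.4885^(1/5) ≈ 1.2000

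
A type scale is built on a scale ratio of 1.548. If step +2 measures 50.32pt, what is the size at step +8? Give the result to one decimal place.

Moving from step +2 to step +8 is 6 steps up, so multiply by r⁶.
50.32 × 1.548⁶ = 50.32 × 13.76023 ≈ 692.415

692.4pt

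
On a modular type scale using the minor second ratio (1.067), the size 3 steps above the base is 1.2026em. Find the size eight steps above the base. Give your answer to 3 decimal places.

The gap is 8 − (3) = 5 steps, so the factor is 1.067^5.
1.2026 × 1.067⁵ = 1.2026 × 1.38300 ≈ 1.663

1.663em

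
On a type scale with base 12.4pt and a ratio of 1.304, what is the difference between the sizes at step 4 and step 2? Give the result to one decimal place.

14.8pt

Step 2: 12.4 × 1.304² = 21.085pt
Step 4: 12.4 × 1.304⁴ = 35.854pt
Difference: 35.854 − 21.085 = 14.769pt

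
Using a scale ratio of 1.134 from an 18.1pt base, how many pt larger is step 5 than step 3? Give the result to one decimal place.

Step 3: 18.1 × 1.134³ = 26.395pt
Step 5: 18.1 × 1.134⁵ = 33.943pt
Difference: 33.943 − 26.395 = 7.548pt

7.5pt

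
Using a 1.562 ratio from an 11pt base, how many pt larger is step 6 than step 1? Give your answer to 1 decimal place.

142.6pt

Step 1: 11.0 × 1.562 = 17.182pt
Step 6: 11.0 × 1.562⁶ = 159.764pt
Difference: 159.764 − 17.182 = 142.582pt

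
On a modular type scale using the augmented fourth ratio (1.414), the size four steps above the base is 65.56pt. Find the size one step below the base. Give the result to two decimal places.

11.60pt

65.56 ÷ 1.414⁵ = 65.56 ÷ 5.65258 ≈ 11.598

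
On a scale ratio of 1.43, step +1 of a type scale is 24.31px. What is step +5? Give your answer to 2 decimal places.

The gap is 5 − (1) = 4 steps, so the factor is 1.43^4.
24.31 × 1.43⁴ = 24.31 × 4.18162 ≈ 101.655

101.66px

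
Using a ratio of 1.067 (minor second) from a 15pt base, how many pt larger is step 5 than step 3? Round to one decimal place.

2.5pt

Step 3: 15.0 × 1.067³ = 18.222pt
Step 5: 15.0 × 1.067⁵ = 20.745pt
Difference: 20.745 − 18.222 = 2.523pt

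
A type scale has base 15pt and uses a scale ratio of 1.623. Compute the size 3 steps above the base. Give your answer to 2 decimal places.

64.13pt

15.0 × 1.623³ = 15.0 × 4.27519 ≈ 64.13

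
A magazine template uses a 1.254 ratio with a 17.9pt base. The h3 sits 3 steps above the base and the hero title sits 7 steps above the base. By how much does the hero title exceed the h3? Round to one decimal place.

Step 3: 17.9 × 1.254³ = 35.298pt
Step 7: 17.9 × 1.254⁷ = 87.284pt
Difference: 87.284 − 35.298 = 51.986pt

52.0pt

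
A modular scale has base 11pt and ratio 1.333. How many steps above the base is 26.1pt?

1.333ⁿ = 26.1 / 11 = 2.3727
n = ln(2.3727) / ln(1.333) = 0.8640 / 0.2874 ≈ 3.01

3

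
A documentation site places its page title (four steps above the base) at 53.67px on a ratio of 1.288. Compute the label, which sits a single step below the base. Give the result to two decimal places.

15.14px

53.67 ÷ 1.288⁵ = 53.67 ÷ 3.54470 ≈ 15.141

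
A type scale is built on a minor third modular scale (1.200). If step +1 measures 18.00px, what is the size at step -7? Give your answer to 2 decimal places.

4.19px

The gap is -7 − (1) = -8 steps, so the factor is 1.200^-8.
18.00 ÷ 1.200⁸ = 18.00 ÷ 4.29982 ≈ 4.186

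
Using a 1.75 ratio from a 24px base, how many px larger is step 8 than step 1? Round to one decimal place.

Step 1: 24.0 × 1.75 = 42.000px
Step 8: 24.0 × 1.75⁸ = 2111.133px
Difference: 2111.133 − 42.000 = 2069.133px

2069.1px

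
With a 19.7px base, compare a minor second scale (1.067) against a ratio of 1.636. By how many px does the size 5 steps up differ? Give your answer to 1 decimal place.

203.6px

Minor second: 19.7 × 1.067⁵ = 27.245px
At 1.636: 19.7 × 1.636⁵ = 230.878px
Difference: 230.878 − 27.245 = 203.633px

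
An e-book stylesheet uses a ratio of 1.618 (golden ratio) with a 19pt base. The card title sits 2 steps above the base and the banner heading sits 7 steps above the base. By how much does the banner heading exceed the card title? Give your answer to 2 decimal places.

501.83pt

Step 2: 19.0 × 1.618² = 49.7406pt
Step 7: 19.0 × 1.618⁷ = 551.5733pt
Difference: 551.5733 − 49.7406 = 501.8327pt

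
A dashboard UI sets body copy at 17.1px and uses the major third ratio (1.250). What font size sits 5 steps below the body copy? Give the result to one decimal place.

5.6px

17.1 ÷ 1.250⁵ = 17.1 ÷ 3.05176 ≈ 5.60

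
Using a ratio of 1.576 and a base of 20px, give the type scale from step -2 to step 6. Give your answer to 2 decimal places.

8.05px, 12.69px, 20.00px, 31.52px, 49.68px, 78.29px, 123.38px, 194.45px, 306.46px

Step -2: 20.0 ÷ 1.576² = 8.05
Step -1: 20.0 ÷ 1.576 = 12.69
Step 0: 20px
Step 1: 20.0 × 1.576 = 31.52
Step 2: 20.0 × 1.576² = 49.68
Step 3: 20.0 × 1.576³ = 78.29
Step 4: 20.0 × 1.576⁴ = 123.38
Step 5: 20.0 × 1.576⁵ = 194.45
Step 6: 20.0 × 1.576⁶ = 306.46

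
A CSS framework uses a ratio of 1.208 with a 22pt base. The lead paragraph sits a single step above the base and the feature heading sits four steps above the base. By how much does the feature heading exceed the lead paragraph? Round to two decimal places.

20.27pt

Step 1: 22.0 × 1.208 = 26.5760pt
Step 4: 22.0 × 1.208⁴ = 46.8479pt
Difference: 46.8479 − 26.5760 = 20.2719pt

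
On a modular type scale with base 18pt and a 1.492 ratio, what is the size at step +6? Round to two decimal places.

18.0 × 1.492⁶ = 18.0 × 11.03095 ≈ 198.56

198.56pt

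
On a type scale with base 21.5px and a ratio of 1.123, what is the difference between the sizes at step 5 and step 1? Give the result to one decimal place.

Step 1: 21.5 × 1.123 = 24.145px
Step 5: 21.5 × 1.123⁵ = 38.401px
Difference: 38.401 − 24.145 = 14.256px

14.3px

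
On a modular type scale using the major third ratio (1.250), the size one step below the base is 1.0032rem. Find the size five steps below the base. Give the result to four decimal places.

0.4109rem

The gap is -5 − (-1) = -4 steps, so the factor is 1.250^-4.
1.0032 ÷ 1.250⁴ = 1.0032 ÷ 2.44141 ≈ 0.4109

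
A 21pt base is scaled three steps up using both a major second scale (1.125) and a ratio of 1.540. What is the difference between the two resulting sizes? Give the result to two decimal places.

46.80pt

Major second: 21.0 × 1.125³ = 29.9004pt
At 1.540: 21.0 × 1.540³ = 76.6975pt
Difference: 76.6975 − 29.9004 = 46.7971pt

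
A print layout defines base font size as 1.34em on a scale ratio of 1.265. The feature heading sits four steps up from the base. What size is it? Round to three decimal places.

3.431em

Each step on a modular scale multiplies by the ratio, so the size n steps from the base is base × ratioⁿ.
1.34 × 1.265⁴ = 1.34 × 2.56072 ≈ 3.431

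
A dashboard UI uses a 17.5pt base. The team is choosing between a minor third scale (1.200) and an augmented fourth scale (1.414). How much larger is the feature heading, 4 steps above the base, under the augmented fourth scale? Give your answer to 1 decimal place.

33.7pt

Minor third: 17.5 × 1.200⁴ = 36.288pt
Augmented fourth: 17.5 × 1.414⁴ = 69.958pt
Difference: 69.958 − 36.288 = 33.670pt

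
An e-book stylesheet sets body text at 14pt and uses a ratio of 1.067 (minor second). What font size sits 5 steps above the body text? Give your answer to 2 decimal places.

Each step on a modular scale multiplies by the ratio, so the size n steps from the base is base × ratioⁿ.
14.0 × 1.067⁵ = 14.0 × 1.38300 ≈ 19.36

19.36pt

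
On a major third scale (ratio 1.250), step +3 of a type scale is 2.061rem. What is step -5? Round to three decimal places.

2.061 ÷ 1.250⁸ = 2.061 ÷ 5.96046 ≈ 0.346

0.346rem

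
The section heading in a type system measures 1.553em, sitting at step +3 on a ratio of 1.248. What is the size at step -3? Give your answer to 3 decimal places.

0.411em

The gap is -3 − (3) = -6 steps, so the factor is 1.248^-6.
1.553 ÷ 1.248⁶ = 1.553 ÷ 3.77822 ≈ 0.411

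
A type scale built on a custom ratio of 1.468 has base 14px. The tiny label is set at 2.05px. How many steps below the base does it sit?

5

1.468ⁿ = 14 / 2.05 = 6.8293
n = ln(6.8293) / ln(1.468) = 1.9212 / 0.3839 ≈ 5.00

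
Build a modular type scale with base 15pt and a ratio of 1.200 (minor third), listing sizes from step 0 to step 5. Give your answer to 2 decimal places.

15.00pt, 18.00pt, 21.60pt, 25.92pt, 31.10pt, 37.32pt

Step 0: 15pt
Step 1: 15.0 × 1.200 = 18.00
Step 2: 15.0 × 1.200² = 21.60
Step 3: 15.0 × 1.200³ = 25.92
Step 4: 15.0 × 1.200⁴ = 31.10
Step 5: 15.0 × 1.200⁵ = 37.32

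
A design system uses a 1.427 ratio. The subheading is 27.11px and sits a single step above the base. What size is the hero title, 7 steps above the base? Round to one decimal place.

228.9px

27.11 × 1.427⁶ = 27.11 × 8.44391 ≈ 228.915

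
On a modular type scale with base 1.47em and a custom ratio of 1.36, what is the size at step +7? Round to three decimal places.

12.650em

1.47 × 1.36⁷ = 1.47 × 8.60543 ≈ 12.650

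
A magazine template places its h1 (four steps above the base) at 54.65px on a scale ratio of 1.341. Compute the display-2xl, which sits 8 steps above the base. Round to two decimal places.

176.73px

The gap is 8 − (4) = 4 steps, so the factor is 1.341^4.
54.65 × 1.341⁴ = 54.65 × 3.23381 ≈ 176.728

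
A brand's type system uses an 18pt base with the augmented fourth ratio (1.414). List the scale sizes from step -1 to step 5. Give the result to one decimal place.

Step -1: 18.0 ÷ 1.414 = 12.7
Step 0: 18pt
Step 1: 18.0 × 1.414 = 25.5
Step 2: 18.0 × 1.414² = 36.0
Step 3: 18.0 × 1.414³ = 50.9
Step 4: 18.0 × 1.414⁴ = 72.0
Step 5: 18.0 × 1.414⁵ = 101.7

12.7pt, 18.0pt, 25.5pt, 36.0pt, 50.9pt, 72.0pt, 101.7pt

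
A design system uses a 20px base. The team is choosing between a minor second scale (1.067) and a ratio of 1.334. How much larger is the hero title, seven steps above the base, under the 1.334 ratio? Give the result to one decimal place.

118.9px

Minor second: 20.0 × 1.067⁷ = 31.491px
At 1.334: 20.0 × 1.334⁷ = 150.356px
Difference: 150.356 − 31.491 = 118.865px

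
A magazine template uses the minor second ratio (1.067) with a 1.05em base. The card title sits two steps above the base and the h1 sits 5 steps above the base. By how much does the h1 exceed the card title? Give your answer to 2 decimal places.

0.26em

Step 2: 1.05 × 1.067² = 1.1954em
Step 5: 1.05 × 1.067⁵ = 1.4521em
Difference: 1.4521 − 1.1954 = 0.2567em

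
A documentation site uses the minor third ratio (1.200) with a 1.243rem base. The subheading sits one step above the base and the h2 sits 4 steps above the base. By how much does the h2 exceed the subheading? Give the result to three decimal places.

Step 1: 1.243 × 1.200 = 1.49160rem
Step 4: 1.243 × 1.200⁴ = 2.57748rem
Difference: 2.57748 − 1.49160 = 1.08588rem

1.086rem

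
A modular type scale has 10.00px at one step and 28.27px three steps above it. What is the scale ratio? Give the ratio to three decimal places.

The ratio satisfies 10.00 × r³ = 28.27, so r = (28.27 / 10.00)^(1/3).
r = 2.8270^(1/3) ≈ 1.4140

1.414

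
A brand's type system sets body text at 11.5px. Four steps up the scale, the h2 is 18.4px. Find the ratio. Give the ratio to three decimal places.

The ratio satisfies 11.5 × r⁴ = 18.4, so r = (18.4 / 11.5)^(1/4).
r = 1.6000^(1/4) ≈ 1.1247

1.125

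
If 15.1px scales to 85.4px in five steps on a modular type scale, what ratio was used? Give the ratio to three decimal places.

The ratio satisfies 15.1 × r⁵ = 85.4, so r = (85.4 / 15.1)^(1/5).
r = 5.6556^(1/5) ≈ 1.4142

1.414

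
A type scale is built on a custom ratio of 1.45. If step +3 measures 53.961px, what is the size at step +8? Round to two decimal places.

345.88px

The gap is 8 − (3) = 5 steps, so the factor is 1.45^5.
53.961 × 1.45⁵ = 53.961 × 6.40973 ≈ 345.876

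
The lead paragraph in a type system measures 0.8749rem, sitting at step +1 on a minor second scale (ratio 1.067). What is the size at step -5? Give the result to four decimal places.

0.8749 ÷ 1.067⁶ = 0.8749 ÷ 1.47566 ≈ 0.5929

0.5929rem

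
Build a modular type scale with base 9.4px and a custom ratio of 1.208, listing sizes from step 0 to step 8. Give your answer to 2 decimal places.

Step 0: 9.4px
Step 1: 9.4 × 1.208 = 11.36
Step 2: 9.4 × 1.208² = 13.72
Step 3: 9.4 × 1.208³ = 16.57
Step 4: 9.4 × 1.208⁴ = 20.02
Step 5: 9.4 × 1.208⁵ = 24.18
Step 6: 9.4 × 1.208⁶ = 29.21
Step 7: 9.4 × 1.208⁷ = 35.29
Step 8: 9.4 × 1.208⁸ = 42.62

9.40px, 11.36px, 13.72px, 16.57px, 20.02px, 24.18px, 29.21px, 35.29px, 42.62px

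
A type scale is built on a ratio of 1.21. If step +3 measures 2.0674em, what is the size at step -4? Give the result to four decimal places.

0.5444em

Moving from step +3 to step -4 is 7 steps down, so divide by r⁷.
2.0674 ÷ 1.21⁷ = 2.0674 ÷ 3.79750 ≈ 0.5444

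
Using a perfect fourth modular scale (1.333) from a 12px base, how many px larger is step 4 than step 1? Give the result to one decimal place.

21.9px

Step 1: 12.0 × 1.333 = 15.996px
Step 4: 12.0 × 1.333⁴ = 37.888px
Difference: 37.888 − 15.996 = 21.892px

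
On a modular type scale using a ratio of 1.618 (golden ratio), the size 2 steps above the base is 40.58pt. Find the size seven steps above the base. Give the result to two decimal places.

The gap is 7 − (2) = 5 steps, so the factor is 1.618^5.
40.58 × 1.618⁵ = 40.58 × 11.08901 ≈ 449.992

449.99pt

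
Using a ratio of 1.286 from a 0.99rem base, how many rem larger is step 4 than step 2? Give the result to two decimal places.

Step 2: 0.99 × 1.286² = 1.6373rem
Step 4: 0.99 × 1.286⁴ = 2.7077rem
Difference: 2.7077 − 1.6373 = 1.0704rem

1.07rem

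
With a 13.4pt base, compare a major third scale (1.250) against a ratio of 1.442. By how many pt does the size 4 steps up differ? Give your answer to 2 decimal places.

25.22pt

Major third: 13.4 × 1.250⁴ = 32.7148pt
At 1.442: 13.4 × 1.442⁴ = 57.9383pt
Difference: 57.9383 − 32.7148 = 25.2235pt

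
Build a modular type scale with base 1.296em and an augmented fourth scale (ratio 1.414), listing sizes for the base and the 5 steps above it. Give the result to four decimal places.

1.2960em, 1.8325em, 2.5912em, 3.6640em, 5.1809em, 7.3257em

Step 0: 1.296em
Step 1: 1.296 × 1.414 = 1.8325
Step 2: 1.296 × 1.414² = 2.5912
Step 3: 1.296 × 1.414³ = 3.6640
Step 4: 1.296 × 1.414⁴ = 5.1809
Step 5: 1.296 × 1.414⁵ = 7.3257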